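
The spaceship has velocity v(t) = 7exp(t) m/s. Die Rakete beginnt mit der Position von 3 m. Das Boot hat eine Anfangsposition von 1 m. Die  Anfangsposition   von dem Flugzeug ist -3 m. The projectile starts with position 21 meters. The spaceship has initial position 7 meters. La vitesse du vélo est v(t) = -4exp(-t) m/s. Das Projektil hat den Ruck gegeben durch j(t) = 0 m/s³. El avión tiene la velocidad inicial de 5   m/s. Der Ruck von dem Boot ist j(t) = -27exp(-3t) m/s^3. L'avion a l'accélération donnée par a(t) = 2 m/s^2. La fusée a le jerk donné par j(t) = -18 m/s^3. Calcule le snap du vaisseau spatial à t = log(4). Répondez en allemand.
Um dies zu lösen, müssen wir 3 Ableitungen unserer Gleichung für die Geschwindigkeit v(t) = 7·exp(t) nehmen. Durch Ableiten von der Geschwindigkeit erhalten wir die Beschleunigung: a(t) = 7·exp(t). Die Ableitung von der Beschleunigung ergibt den Ruck: j(t) = 7·exp(t). Durch Ableiten von dem Ruck erhalten wir den Snap: s(t) = 7·exp(t). Aus der Gleichung für den Snap s(t) = 7·exp(t), setzen wir t = log(4) ein und erhalten s = 28.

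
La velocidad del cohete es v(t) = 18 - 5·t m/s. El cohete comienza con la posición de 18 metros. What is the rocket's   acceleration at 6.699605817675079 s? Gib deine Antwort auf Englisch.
To solve this, we need to take 1 derivative of our velocity equation v(t) = 18 - 5·t. Taking d/dt of v(t), we find a(t) = -5. Using a(t) = -5 and substituting t = 6.699605817675079, we find a = -5.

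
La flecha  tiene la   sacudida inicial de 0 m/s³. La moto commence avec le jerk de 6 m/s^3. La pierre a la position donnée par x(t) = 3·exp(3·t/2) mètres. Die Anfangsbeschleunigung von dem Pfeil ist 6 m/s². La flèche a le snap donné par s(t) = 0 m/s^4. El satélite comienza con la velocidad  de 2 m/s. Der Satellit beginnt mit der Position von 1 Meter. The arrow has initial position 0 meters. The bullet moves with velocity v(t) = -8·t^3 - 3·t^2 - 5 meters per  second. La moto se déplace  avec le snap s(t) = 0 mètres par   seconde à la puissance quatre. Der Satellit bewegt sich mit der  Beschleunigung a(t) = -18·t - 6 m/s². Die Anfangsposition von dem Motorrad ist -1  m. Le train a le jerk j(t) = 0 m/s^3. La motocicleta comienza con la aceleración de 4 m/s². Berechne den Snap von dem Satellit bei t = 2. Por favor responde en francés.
Pour résoudre ceci, nous devons prendre 2 dérivées de notre équation de l'accélération a(t) = -18·t - 6. En dérivant l'accélération, nous obtenons le jerk: j(t) = -18. En dérivant le jerk, nous obtenons le snap: s(t) = 0. De l'équation du snap s(t) = 0, nous substituons t = 2 pour obtenir s = 0.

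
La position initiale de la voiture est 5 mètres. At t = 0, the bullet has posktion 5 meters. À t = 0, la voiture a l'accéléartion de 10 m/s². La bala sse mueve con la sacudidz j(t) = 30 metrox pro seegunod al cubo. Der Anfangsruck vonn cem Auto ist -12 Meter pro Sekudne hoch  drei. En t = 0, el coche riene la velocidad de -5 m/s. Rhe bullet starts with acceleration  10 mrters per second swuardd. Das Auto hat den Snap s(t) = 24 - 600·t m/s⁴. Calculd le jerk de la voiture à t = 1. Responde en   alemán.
Um dies zu lösen, müssen wir 1 Integral unserer Gleichung für den Snap s(t) = 24 - 600·t finden. Das Integral von dem Snap, mit j(0) = -12, ergibt den Ruck: j(t) = -300·t^2 + 24·t - 12. Aus der Gleichung für den Ruck j(t) = -300·t^2 + 24·t - 12, setzen wir t = 1 ein und erhalten j = -288.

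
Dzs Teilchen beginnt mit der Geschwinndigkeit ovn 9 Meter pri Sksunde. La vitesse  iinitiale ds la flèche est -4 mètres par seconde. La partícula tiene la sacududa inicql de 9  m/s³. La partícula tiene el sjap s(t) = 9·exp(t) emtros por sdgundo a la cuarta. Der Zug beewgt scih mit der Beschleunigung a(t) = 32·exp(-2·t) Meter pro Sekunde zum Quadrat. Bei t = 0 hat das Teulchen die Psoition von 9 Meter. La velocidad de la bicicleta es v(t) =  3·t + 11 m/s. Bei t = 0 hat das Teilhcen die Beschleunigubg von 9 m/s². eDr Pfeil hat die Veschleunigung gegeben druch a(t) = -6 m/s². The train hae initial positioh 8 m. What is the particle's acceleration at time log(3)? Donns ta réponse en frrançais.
Pour résoudre ceci, nous devons prendre 2 primitives de notre équation du snap s(t) = 9·exp(t). La primitive du snap, avec j(0) = 9, donne le jerk: j(t) = 9·exp(t). La primitive du jerk est l'accélération. En utilisant a(0) = 9, nous obtenons a(t) = 9·exp(t). En utilisant a(t) = 9·exp(t) et en substituant t = log(3), nous trouvons a = 27.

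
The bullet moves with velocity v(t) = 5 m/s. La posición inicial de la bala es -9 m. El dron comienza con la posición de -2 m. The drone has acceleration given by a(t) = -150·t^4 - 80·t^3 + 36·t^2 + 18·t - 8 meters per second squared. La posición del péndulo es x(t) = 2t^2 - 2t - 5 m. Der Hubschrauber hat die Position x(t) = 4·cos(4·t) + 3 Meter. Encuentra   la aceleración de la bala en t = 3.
Para resolver esto, necesitamos tomar 1 derivada de nuestra ecuación de la velocidad v(t) = 5. Derivando la velocidad, obtenemos la aceleración: a(t) = 0. Tenemos la aceleración a(t) = 0. Sustituyendo t = 3: a(3) = 0.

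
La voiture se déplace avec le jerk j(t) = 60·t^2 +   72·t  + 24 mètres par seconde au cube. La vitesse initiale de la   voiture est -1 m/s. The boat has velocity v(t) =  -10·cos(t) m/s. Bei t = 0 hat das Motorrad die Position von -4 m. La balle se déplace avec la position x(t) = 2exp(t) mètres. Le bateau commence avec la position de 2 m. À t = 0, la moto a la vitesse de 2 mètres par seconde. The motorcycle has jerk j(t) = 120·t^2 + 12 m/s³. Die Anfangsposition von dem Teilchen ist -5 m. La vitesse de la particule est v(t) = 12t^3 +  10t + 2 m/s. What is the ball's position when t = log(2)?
We have position x(t) = 2·exp(t). Substituting t = log(2): x(log(2)) = 4.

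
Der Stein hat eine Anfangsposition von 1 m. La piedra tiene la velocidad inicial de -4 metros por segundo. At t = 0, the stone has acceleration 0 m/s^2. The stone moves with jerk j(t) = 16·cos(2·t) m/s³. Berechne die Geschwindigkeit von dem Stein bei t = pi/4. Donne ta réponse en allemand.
Ausgehend von dem Ruck j(t) = 16·cos(2·t), nehmen wir 2 Integrale. Die Stammfunktion von dem Ruck ist die Beschleunigung. Mit a(0) = 0 erhalten wir a(t) = 8·sin(2·t). Das Integral von der Beschleunigung ist die Geschwindigkeit. Mit v(0) = -4 erhalten wir v(t) = -4·cos(2·t). Mit v(t) = -4·cos(2·t) und Einsetzen von t = pi/4, finden wir v = 0.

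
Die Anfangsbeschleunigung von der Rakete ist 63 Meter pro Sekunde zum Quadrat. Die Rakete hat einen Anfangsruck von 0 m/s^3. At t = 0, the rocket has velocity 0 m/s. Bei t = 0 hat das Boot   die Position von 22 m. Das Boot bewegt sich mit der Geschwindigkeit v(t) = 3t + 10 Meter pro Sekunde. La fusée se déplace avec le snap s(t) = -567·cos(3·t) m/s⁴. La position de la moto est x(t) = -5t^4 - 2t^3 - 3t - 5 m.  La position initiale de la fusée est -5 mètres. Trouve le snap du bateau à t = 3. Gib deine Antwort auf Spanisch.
Partiendo de la velocidad v(t) = 3·t + 10, tomamos 3 derivadas. Tomando d/dt de v(t), encontramos a(t) = 3. Tomando d/dt de a(t), encontramos j(t) = 0. Tomando d/dt de j(t), encontramos s(t) = 0. Tenemos el snap s(t) = 0. Sustituyendo t = 3: s(3) = 0.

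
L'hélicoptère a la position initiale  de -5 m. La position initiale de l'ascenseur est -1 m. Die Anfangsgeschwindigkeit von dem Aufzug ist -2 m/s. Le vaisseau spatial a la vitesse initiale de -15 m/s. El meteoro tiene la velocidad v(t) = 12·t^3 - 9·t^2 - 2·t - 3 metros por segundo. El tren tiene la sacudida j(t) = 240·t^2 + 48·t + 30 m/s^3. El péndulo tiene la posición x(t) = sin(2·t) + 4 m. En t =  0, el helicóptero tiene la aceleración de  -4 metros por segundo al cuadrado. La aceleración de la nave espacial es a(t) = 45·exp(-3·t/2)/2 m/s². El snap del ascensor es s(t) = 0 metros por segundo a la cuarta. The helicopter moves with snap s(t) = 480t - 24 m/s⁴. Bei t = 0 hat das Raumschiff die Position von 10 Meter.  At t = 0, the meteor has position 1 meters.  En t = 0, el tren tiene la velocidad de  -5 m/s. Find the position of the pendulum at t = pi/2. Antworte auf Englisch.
We have position x(t) = sin(2·t) + 4. Substituting t = pi/2: x(pi/2) = 4.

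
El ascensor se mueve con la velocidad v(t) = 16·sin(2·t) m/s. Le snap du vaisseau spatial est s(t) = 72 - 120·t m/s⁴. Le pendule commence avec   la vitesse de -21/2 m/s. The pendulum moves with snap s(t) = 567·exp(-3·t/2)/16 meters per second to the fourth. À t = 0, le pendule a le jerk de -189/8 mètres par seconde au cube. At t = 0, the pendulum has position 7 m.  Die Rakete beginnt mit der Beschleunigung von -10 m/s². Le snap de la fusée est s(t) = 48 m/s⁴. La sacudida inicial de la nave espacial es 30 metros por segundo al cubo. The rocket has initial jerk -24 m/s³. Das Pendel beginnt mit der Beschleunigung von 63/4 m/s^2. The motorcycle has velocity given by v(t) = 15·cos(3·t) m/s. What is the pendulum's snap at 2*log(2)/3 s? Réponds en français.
De l'équation du snap s(t) = 567·exp(-3·t/2)/16, nous substituons t = 2*log(2)/3 pour obtenir s = 567/32.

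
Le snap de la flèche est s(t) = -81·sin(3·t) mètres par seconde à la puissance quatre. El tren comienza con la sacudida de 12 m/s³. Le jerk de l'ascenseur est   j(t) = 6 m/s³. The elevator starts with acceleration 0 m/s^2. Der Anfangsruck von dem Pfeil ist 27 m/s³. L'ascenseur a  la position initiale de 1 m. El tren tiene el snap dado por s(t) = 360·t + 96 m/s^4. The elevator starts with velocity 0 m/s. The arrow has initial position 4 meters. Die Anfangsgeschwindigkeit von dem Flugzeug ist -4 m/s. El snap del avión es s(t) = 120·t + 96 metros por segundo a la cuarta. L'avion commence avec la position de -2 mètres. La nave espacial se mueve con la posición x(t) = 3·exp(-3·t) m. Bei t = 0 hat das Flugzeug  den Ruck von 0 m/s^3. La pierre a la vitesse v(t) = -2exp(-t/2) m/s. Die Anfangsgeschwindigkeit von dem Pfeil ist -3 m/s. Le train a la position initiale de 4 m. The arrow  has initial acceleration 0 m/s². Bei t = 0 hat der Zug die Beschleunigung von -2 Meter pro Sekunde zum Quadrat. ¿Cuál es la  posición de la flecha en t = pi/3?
Partiendo del snap s(t) = -81·sin(3·t), tomamos 4 antiderivadas. La integral del snap es la sacudida. Usando j(0) = 27, obtenemos j(t) = 27·cos(3·t). Tomando ∫j(t)dt y aplicando a(0) = 0, encontramos a(t) = 9·sin(3·t). Integrando la aceleración y usando la condición inicial v(0) = -3, obtenemos v(t) = -3·cos(3·t). Tomando ∫v(t)dt y aplicando x(0) = 4, encontramos x(t) = 4 - sin(3·t). Tenemos la posición x(t) = 4 - sin(3·t). Sustituyendo t = pi/3: x(pi/3) = 4.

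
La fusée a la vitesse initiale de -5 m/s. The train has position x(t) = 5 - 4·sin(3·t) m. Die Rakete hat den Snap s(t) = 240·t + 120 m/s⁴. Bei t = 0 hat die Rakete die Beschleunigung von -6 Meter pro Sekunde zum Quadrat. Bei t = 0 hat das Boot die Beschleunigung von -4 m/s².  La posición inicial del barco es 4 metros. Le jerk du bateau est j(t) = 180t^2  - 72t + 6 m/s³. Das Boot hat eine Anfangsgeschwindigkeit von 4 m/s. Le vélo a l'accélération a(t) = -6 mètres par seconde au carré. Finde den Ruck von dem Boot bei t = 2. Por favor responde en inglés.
From the given jerk equation j(t) = 180·t^2 - 72·t + 6, we substitute t = 2 to get j = 582.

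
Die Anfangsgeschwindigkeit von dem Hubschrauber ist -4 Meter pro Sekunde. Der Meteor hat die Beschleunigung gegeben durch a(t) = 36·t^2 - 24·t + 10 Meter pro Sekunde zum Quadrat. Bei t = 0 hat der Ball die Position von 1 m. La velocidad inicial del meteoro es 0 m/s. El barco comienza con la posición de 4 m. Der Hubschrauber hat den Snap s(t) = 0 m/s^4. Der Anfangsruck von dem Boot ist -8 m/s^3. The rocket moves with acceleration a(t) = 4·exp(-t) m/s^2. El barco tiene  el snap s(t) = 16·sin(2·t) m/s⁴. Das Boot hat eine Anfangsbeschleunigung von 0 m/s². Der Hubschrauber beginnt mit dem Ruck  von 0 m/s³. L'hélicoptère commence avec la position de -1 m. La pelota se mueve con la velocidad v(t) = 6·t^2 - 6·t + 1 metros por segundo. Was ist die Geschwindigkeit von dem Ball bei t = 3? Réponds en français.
En utilisant v(t) = 6·t^2 - 6·t + 1 et en substituant t = 3, nous trouvons v = 37.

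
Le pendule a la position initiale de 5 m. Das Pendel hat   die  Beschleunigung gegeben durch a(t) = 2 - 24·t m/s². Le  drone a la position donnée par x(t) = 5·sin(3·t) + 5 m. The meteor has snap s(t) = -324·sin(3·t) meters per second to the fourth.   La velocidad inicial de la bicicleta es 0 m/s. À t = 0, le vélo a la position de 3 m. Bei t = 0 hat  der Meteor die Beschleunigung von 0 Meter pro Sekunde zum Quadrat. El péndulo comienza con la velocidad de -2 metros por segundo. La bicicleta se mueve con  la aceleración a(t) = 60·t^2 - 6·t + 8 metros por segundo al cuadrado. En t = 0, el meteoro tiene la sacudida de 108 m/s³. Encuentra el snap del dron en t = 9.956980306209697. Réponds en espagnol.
Partiendo de la posición x(t) = 5·sin(3·t) + 5, tomamos 4 derivadas. La derivada de la posición da la velocidad: v(t) = 15·cos(3·t). La derivada de la velocidad da la aceleración: a(t) = -45·sin(3·t). La derivada de la aceleración da la sacudida: j(t) = -135·cos(3·t). La derivada de la sacudida da el snap: s(t) = 405·sin(3·t). Usando s(t) = 405·sin(3·t) y sustituyendo t = 9.956980306209697, encontramos s = -404.865103462111.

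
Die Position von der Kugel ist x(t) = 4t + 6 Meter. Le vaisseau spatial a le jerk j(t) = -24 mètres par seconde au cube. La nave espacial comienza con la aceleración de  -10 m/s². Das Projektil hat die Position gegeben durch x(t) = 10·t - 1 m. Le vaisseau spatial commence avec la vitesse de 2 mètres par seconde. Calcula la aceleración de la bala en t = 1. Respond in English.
To solve this, we need to take 2 derivatives of our position equation x(t) = 4·t + 6. The derivative of position gives velocity: v(t) = 4. Taking d/dt of v(t), we find a(t) = 0. Using a(t) = 0 and substituting t = 1, we find a = 0.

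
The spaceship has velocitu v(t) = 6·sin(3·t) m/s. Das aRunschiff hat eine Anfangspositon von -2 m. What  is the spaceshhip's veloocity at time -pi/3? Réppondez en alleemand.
Aus der Gleichung für die Geschwindigkeit v(t) = 6·sin(3·t), setzen wir t = -pi/3 ein und erhalten v = 0.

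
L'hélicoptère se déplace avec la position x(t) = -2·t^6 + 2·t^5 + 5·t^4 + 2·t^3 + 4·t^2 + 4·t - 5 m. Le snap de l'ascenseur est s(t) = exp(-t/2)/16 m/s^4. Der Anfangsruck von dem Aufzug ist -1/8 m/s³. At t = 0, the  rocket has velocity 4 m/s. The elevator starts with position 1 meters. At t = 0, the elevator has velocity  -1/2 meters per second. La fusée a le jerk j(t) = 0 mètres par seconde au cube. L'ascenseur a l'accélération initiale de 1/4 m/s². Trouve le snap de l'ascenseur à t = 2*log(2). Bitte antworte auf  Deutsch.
Mit s(t) = exp(-t/2)/16 und Einsetzen von t = 2*log(2), finden wir s = 1/32.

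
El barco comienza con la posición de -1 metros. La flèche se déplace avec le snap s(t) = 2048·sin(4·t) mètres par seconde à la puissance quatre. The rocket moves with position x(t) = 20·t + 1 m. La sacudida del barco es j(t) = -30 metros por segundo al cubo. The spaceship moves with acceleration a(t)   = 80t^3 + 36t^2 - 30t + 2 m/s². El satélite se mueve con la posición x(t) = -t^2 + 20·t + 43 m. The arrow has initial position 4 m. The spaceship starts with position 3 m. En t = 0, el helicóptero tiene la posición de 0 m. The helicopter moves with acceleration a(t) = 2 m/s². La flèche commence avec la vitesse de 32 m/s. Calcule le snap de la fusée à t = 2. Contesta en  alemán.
Wir müssen unsere Gleichung für die Position x(t) = 20·t + 1 4-mal ableiten. Die Ableitung von der Position ergibt die Geschwindigkeit: v(t) = 20. Mit d/dt von v(t) finden wir a(t) = 0. Die Ableitung von der Beschleunigung ergibt den Ruck: j(t) = 0. Die Ableitung von dem Ruck ergibt den Snap: s(t) = 0. Wir haben den Snap s(t) = 0. Durch Einsetzen von t = 2: s(2) = 0.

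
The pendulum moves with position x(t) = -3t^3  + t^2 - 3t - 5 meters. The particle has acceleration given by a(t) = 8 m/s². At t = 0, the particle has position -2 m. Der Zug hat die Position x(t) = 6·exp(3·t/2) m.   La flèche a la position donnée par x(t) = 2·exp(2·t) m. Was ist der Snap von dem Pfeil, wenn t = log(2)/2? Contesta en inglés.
We must differentiate our position equation x(t) = 2·exp(2·t) 4 times. The derivative of position gives velocity: v(t) = 4·exp(2·t). The derivative of velocity gives acceleration: a(t) = 8·exp(2·t). Differentiating acceleration, we get jerk: j(t) = 16·exp(2·t). Differentiating jerk, we get snap: s(t) = 32·exp(2·t). We have snap s(t) = 32·exp(2·t). Substituting t = log(2)/2: s(log(2)/2) = 64.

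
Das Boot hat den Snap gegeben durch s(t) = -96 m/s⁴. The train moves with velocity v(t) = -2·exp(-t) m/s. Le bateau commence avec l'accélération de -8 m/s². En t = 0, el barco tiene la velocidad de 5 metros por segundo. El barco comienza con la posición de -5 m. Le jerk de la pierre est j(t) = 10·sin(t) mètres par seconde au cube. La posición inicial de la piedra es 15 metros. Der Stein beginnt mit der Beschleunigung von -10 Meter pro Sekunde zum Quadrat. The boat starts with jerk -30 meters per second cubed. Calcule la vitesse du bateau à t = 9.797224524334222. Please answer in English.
We need to integrate our snap equation s(t) = -96 3 times. Integrating snap and using the initial condition j(0) = -30, we get j(t) = -96·t - 30. Taking ∫j(t)dt and applying a(0) = -8, we find a(t) = -48·t^2 - 30·t - 8. The antiderivative of acceleration is velocity. Using v(0) = 5, we get v(t) = -16·t^3 - 15·t^2 - 8·t + 5. From the given velocity equation v(t) = -16·t^3 - 15·t^2 - 8·t + 5, we substitute t = 9.797224524334222 to get v = -16559.4428243906.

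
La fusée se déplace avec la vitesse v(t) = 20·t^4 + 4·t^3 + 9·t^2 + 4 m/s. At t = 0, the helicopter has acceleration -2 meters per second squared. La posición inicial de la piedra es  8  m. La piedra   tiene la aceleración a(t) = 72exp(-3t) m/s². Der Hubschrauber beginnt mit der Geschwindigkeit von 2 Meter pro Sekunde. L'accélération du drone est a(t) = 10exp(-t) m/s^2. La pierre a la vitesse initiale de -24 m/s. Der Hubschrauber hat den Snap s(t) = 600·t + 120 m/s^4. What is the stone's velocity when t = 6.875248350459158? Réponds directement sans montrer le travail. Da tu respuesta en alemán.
Die Antwort ist -2.64584245452117E-8.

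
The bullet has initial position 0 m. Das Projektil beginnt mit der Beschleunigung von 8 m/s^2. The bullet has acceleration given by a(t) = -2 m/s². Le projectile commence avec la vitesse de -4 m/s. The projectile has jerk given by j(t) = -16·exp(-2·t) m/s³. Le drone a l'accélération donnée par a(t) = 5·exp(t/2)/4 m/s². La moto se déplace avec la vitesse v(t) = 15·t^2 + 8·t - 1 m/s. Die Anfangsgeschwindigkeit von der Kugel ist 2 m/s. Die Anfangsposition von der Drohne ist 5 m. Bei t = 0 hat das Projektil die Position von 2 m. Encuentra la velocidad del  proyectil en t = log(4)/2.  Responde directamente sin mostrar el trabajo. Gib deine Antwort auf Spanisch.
La respuesta es -1.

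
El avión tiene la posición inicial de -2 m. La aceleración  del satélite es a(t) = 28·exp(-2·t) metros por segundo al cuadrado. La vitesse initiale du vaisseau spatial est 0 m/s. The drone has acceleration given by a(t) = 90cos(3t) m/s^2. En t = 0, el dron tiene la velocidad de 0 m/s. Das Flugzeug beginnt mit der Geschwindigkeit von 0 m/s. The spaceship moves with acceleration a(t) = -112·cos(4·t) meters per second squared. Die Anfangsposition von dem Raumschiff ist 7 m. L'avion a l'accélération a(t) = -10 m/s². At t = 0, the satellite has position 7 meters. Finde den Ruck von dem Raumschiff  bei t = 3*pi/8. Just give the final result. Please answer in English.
The answer is -448.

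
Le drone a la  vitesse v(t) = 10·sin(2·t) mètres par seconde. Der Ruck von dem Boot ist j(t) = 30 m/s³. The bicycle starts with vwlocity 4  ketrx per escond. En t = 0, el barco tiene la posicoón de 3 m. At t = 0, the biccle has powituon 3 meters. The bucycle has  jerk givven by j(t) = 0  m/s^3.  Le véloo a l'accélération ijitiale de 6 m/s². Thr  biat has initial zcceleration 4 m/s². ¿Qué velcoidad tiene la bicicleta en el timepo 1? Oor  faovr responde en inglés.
To find the answer, we compute 2 integrals of j(t) = 0. The integral of jerk, with a(0) = 6, gives acceleration: a(t) = 6. The antiderivative of acceleration, with v(0) = 4, gives velocity: v(t) = 6·t + 4. We have velocity v(t) = 6·t + 4. Substituting t = 1: v(1) = 10.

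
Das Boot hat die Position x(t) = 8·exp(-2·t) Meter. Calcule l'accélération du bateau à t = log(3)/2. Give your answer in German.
Um dies zu lösen, müssen wir 2 Ableitungen unserer Gleichung für die Position x(t) = 8·exp(-2·t) nehmen. Die Ableitung von der Position ergibt die Geschwindigkeit: v(t) = -16·exp(-2·t). Durch Ableiten von der Geschwindigkeit erhalten wir die Beschleunigung: a(t) = 32·exp(-2·t). Mit a(t) = 32·exp(-2·t) und Einsetzen von t = log(3)/2, finden wir a = 32/3.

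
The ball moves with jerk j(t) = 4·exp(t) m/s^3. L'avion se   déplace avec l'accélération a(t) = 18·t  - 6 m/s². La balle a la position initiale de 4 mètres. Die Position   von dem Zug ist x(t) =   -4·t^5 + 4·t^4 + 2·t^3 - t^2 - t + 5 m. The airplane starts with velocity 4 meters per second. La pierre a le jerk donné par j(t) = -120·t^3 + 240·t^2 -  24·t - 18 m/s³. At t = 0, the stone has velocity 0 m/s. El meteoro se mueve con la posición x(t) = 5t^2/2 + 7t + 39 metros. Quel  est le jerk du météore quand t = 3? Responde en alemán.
Um dies zu lösen, müssen wir 3 Ableitungen unserer Gleichung für die Position x(t) = 5·t^2/2 + 7·t + 39 nehmen. Mit d/dt von x(t) finden wir v(t) = 5·t + 7. Die Ableitung von der Geschwindigkeit ergibt die Beschleunigung: a(t) = 5. Mit d/dt von a(t) finden wir j(t) = 0. Aus der Gleichung für den Ruck j(t) = 0, setzen wir t = 3 ein und erhalten j = 0.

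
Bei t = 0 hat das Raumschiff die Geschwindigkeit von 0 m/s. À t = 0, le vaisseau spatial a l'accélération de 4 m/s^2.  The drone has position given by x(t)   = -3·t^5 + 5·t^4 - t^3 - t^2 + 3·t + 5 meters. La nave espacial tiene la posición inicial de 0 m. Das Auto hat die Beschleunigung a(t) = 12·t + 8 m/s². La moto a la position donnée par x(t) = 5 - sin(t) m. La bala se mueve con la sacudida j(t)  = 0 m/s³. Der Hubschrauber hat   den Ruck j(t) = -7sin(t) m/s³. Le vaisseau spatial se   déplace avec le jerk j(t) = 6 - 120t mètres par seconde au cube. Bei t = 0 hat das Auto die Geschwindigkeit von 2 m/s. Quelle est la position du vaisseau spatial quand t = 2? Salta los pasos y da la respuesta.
x(2) = -64.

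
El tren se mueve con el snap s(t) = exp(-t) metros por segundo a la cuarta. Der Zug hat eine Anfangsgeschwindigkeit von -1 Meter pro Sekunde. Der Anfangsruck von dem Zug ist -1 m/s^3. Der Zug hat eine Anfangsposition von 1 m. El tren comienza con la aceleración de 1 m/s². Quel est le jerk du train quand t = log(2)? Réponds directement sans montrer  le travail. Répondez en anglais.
At t = log(2), j = -1/2.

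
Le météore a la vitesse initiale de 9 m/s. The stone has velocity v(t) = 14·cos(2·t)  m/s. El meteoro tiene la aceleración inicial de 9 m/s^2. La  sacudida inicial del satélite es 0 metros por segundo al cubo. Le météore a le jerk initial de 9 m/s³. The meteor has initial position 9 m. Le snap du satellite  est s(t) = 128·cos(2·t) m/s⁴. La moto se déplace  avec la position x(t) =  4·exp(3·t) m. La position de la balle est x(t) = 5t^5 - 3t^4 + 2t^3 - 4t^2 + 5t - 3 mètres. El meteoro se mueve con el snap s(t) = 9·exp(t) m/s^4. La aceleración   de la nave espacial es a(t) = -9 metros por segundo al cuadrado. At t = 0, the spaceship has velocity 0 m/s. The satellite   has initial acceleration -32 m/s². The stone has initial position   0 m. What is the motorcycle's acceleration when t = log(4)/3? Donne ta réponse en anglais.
Starting from position x(t) = 4·exp(3·t), we take 2 derivatives. Differentiating position, we get velocity: v(t) = 12·exp(3·t). The derivative of velocity gives acceleration: a(t) = 36·exp(3·t). From the given acceleration equation a(t) = 36·exp(3·t), we substitute t = log(4)/3 to get a = 144.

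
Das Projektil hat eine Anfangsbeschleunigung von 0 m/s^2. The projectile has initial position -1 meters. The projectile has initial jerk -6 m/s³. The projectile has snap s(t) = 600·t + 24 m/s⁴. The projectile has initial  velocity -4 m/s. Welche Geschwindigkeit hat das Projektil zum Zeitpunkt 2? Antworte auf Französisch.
Pour résoudre ceci, nous devons prendre 3 intégrales de notre équation du snap s(t) = 600·t + 24. En prenant ∫s(t)dt et en appliquant j(0) = -6, nous trouvons j(t) = 300·t^2 + 24·t - 6. L'intégrale du jerk est l'accélération. En utilisant a(0) = 0, nous obtenons a(t) = 2·t·(50·t^2 + 6·t - 3). En intégrant l'accélération et en utilisant la condition initiale v(0) = -4, nous obtenons v(t) = 25·t^4 + 4·t^3 - 3·t^2 - 4. En utilisant v(t) = 25·t^4 + 4·t^3 - 3·t^2 - 4 et en substituant t = 2, nous trouvons v = 416.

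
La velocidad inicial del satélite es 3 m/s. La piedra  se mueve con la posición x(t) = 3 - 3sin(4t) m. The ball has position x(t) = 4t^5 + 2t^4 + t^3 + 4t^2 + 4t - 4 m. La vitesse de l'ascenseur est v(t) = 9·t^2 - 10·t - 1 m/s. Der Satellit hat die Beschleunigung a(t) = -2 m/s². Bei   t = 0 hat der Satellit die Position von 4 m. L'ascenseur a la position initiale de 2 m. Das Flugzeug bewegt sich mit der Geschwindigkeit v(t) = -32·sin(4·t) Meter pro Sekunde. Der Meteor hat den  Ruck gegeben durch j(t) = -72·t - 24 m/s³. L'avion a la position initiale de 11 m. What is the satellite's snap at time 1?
To solve this, we need to take 2 derivatives of our acceleration equation a(t) = -2. Taking d/dt of a(t), we find j(t) = 0. Differentiating jerk, we get snap: s(t) = 0. Using s(t) = 0 and substituting t = 1, we find s = 0.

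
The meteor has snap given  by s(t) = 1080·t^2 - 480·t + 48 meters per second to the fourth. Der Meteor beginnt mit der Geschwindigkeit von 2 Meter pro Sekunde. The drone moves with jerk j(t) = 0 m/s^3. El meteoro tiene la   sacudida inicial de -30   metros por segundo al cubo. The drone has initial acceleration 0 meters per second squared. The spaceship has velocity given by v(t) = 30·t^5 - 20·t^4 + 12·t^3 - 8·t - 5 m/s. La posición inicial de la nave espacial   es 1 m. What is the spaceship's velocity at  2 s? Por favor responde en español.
De la ecuación de la velocidad v(t) = 30·t^5 - 20·t^4 + 12·t^3 - 8·t - 5, sustituimos t = 2 para obtener v = 715.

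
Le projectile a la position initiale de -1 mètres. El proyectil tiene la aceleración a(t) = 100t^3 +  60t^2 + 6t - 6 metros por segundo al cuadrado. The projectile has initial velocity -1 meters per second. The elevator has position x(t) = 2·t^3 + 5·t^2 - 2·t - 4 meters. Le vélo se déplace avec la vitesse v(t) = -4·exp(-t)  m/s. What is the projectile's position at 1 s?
We must find the integral of our acceleration equation a(t) = 100·t^3 + 60·t^2 + 6·t - 6 2 times. Finding the antiderivative of a(t) and using v(0) = -1: v(t) = 25·t^4 + 20·t^3 + 3·t^2 - 6·t - 1. The antiderivative of velocity, with x(0) = -1, gives position: x(t) = 5·t^5 + 5·t^4 + t^3 - 3·t^2 - t - 1. From the given position equation x(t) = 5·t^5 + 5·t^4 + t^3 - 3·t^2 - t - 1, we substitute t = 1 to get x = 6.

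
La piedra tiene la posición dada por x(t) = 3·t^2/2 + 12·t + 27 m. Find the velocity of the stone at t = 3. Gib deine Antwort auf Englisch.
We must differentiate our position equation x(t) = 3·t^2/2 + 12·t + 27 1 time. Differentiating position, we get velocity: v(t) = 3·t + 12. From the given velocity equation v(t) = 3·t + 12, we substitute t = 3 to get v = 21.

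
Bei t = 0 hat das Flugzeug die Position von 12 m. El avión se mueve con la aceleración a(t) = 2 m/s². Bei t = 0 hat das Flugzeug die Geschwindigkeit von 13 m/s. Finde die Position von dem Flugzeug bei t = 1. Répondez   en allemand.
Um dies zu lösen, müssen wir 2 Integrale unserer Gleichung für die Beschleunigung a(t) = 2 finden. Mit ∫a(t)dt und Anwendung von v(0) = 13, finden wir v(t) = 2·t + 13. Durch Integration von der Geschwindigkeit und Verwendung der Anfangsbedingung x(0) = 12, erhalten wir x(t) = t^2 + 13·t + 12. Mit x(t) = t^2 + 13·t + 12 und Einsetzen von t = 1, finden wir x = 26.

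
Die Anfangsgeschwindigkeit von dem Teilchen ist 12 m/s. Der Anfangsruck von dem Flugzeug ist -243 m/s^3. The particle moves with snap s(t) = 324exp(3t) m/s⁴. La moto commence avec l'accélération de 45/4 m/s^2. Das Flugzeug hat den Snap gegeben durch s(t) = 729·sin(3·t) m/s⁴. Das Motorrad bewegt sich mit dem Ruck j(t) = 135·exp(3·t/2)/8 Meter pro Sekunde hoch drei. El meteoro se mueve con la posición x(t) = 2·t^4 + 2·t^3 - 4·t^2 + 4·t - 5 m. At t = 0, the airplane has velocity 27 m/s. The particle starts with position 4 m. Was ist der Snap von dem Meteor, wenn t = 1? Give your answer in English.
We must differentiate our position equation x(t) = 2·t^4 + 2·t^3 - 4·t^2 + 4·t - 5 4 times. Differentiating position, we get velocity: v(t) = 8·t^3 + 6·t^2 - 8·t + 4. Taking d/dt of v(t), we find a(t) = 24·t^2 + 12·t - 8. Taking d/dt of a(t), we find j(t) = 48·t + 12. Taking d/dt of j(t), we find s(t) = 48. We have snap s(t) = 48. Substituting t = 1: s(1) = 48.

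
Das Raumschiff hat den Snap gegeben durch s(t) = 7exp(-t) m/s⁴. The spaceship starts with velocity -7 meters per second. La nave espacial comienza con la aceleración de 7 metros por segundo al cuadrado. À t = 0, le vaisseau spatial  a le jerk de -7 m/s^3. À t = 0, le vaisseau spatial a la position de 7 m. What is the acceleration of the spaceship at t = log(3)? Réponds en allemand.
Um dies zu lösen, müssen wir 2 Stammfunktionen unserer Gleichung für den Snap s(t) = 7·exp(-t) finden. Mit ∫s(t)dt und Anwendung von j(0) = -7, finden wir j(t) = -7·exp(-t). Das Integral von dem Ruck ist die Beschleunigung. Mit a(0) = 7 erhalten wir a(t) = 7·exp(-t). Aus der Gleichung für die Beschleunigung a(t) = 7·exp(-t), setzen wir t = log(3) ein und erhalten a = 7/3.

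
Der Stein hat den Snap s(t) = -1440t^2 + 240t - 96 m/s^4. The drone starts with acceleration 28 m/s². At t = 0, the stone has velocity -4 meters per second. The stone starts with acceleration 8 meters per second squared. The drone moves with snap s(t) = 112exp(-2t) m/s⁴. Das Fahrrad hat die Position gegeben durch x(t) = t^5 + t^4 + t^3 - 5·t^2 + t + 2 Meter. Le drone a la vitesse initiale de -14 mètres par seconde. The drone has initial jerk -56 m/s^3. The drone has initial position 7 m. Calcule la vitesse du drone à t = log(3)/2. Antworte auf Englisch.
We need to integrate our snap equation s(t) = 112·exp(-2·t) 3 times. Taking ∫s(t)dt and applying j(0) = -56, we find j(t) = -56·exp(-2·t). Integrating jerk and using the initial condition a(0) = 28, we get a(t) = 28·exp(-2·t). Finding the integral of a(t) and using v(0) = -14: v(t) = -14·exp(-2·t). Using v(t) = -14·exp(-2·t) and substituting t = log(3)/2, we find v = -14/3.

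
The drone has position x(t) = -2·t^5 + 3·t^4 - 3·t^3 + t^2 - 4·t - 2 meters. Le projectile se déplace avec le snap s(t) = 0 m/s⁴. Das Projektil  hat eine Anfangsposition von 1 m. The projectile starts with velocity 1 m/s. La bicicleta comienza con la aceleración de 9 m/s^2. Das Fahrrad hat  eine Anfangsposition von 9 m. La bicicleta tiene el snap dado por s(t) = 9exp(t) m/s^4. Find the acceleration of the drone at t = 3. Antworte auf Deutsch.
Wir müssen unsere Gleichung für die Position x(t) = -2·t^5 + 3·t^4 - 3·t^3 + t^2 - 4·t - 2 2-mal ableiten. Die Ableitung von der Position ergibt die Geschwindigkeit: v(t) = -10·t^4 + 12·t^3 - 9·t^2 + 2·t - 4. Die Ableitung von der Geschwindigkeit ergibt die Beschleunigung: a(t) = -40·t^3 + 36·t^2 - 18·t + 2. Aus der Gleichung für die Beschleunigung a(t) = -40·t^3 + 36·t^2 - 18·t + 2, setzen wir t = 3 ein und erhalten a = -808.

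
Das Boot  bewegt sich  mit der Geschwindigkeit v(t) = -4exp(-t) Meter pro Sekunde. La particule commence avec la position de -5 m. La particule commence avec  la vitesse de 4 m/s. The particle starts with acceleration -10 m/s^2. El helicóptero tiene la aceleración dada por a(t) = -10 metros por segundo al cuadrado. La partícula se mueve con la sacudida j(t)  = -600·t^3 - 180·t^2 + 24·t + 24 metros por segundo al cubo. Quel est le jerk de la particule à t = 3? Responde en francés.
Nous avons le jerk j(t) = -600·t^3 - 180·t^2 + 24·t + 24. En substituant t = 3: j(3) = -17724.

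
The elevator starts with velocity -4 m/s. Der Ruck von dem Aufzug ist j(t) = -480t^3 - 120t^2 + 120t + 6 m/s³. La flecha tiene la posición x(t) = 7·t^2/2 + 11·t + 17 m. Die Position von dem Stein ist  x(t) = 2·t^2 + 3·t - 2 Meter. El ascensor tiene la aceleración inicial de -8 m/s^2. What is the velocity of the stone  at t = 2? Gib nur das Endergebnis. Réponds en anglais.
v(2) = 11.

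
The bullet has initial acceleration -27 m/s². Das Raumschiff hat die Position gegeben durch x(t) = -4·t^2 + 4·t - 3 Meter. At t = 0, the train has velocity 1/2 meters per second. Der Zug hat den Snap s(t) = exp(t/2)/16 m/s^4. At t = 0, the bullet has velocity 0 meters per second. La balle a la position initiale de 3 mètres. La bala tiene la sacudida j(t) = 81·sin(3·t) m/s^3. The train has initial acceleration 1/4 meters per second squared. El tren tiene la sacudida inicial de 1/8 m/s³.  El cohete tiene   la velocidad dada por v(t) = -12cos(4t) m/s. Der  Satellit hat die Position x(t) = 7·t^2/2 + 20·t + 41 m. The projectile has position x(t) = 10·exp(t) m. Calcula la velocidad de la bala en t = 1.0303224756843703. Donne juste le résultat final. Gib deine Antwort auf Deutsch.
v(1.0303224756843703) = -0.455432441649104.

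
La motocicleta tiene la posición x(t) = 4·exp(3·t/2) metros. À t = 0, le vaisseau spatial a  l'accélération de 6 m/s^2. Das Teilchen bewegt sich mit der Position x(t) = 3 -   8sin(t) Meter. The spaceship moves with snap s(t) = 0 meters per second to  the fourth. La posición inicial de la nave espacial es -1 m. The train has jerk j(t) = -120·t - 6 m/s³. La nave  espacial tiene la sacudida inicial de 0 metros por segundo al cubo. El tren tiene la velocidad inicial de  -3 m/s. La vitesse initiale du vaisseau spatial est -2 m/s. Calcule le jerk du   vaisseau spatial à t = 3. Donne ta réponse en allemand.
Ausgehend von dem Snap s(t) = 0, nehmen wir 1 Integral. Durch Integration von dem Snap und Verwendung der Anfangsbedingung j(0) = 0, erhalten wir j(t) = 0. Wir haben den Ruck j(t) = 0. Durch Einsetzen von t = 3: j(3) = 0.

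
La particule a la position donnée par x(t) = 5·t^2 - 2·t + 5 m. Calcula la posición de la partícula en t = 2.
Tenemos la posición x(t) = 5·t^2 - 2·t + 5. Sustituyendo t = 2: x(2) = 21.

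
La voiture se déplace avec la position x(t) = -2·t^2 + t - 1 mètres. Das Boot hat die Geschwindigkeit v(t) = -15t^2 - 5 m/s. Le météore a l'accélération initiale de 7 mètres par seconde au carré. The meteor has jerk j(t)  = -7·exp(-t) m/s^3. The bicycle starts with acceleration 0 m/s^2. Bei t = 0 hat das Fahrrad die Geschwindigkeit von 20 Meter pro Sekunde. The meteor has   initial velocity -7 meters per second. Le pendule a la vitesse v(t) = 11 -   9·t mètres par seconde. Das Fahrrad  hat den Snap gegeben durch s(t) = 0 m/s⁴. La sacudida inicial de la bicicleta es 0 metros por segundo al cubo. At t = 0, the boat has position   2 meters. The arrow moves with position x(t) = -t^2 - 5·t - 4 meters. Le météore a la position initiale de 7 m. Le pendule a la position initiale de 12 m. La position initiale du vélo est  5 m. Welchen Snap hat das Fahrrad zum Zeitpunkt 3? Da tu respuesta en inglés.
Using s(t) = 0 and substituting t = 3, we find s = 0.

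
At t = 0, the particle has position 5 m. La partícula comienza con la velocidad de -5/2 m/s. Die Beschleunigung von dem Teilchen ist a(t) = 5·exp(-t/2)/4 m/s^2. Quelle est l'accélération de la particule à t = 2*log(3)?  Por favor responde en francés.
En utilisant a(t) = 5·exp(-t/2)/4 et en substituant t = 2*log(3), nous trouvons a = 5/12.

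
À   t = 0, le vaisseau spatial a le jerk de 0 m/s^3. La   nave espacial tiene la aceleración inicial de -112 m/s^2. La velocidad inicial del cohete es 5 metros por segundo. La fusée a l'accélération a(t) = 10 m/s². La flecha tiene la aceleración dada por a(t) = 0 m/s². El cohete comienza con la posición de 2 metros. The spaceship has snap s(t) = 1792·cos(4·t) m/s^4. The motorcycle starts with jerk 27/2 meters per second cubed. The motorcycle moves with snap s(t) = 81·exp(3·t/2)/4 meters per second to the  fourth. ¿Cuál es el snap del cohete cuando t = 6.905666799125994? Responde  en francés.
Nous devons dériver notre équation de l'accélération a(t) = 10 2 fois. En prenant d/dt de a(t), nous trouvons j(t) = 0. En dérivant le jerk, nous obtenons le snap: s(t) = 0. Nous avons le snap s(t) = 0. En substituant t = 6.905666799125994: s(6.905666799125994) = 0.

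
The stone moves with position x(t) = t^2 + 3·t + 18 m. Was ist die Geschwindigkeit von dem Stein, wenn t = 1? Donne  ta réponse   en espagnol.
Debemos derivar nuestra ecuación de la posición x(t) = t^2 + 3·t + 18 1 vez. Derivando la posición, obtenemos la velocidad: v(t) = 2·t + 3. Usando v(t) = 2·t + 3 y sustituyendo t = 1, encontramos v = 5.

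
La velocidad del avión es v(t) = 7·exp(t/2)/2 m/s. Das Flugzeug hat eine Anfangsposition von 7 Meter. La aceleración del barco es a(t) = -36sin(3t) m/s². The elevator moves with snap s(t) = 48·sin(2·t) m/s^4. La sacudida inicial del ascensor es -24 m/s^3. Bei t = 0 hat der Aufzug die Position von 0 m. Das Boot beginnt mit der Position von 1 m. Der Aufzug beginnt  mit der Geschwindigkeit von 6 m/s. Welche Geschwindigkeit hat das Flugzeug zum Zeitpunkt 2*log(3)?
Aus der Gleichung für die Geschwindigkeit v(t) = 7·exp(t/2)/2, setzen wir t = 2*log(3) ein und erhalten v = 21/2.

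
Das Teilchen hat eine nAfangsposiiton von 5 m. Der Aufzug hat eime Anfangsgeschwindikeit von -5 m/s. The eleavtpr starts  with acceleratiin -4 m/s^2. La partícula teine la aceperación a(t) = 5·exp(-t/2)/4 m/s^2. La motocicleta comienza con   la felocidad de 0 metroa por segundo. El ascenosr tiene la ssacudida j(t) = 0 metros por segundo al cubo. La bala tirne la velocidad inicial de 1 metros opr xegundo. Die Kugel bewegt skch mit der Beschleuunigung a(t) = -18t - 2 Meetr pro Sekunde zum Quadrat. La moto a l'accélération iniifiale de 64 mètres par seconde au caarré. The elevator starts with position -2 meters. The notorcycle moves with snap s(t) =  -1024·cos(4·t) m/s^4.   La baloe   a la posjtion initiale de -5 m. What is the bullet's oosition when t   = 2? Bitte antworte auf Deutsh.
Wir müssen die Stammfunktion unserer Gleichung für die Beschleunigung a(t) = -18·t - 2 2-mal finden. Das Integral von der Beschleunigung, mit v(0) = 1, ergibt die Geschwindigkeit: v(t) = -9·t^2 - 2·t + 1. Das Integral von der Geschwindigkeit ist die Position. Mit x(0) = -5 erhalten wir x(t) = -3·t^3 - t^2 + t - 5. Aus der Gleichung für die Position x(t) = -3·t^3 - t^2 + t - 5, setzen wir t = 2 ein und erhalten x = -31.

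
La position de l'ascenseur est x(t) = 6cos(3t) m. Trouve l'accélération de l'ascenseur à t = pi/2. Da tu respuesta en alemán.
Um dies zu lösen, müssen wir 2 Ableitungen unserer Gleichung für die Position x(t) = 6·cos(3·t) nehmen. Die Ableitung von der Position ergibt die Geschwindigkeit: v(t) = -18·sin(3·t). Mit d/dt von v(t) finden wir a(t) = -54·cos(3·t). Mit a(t) = -54·cos(3·t) und Einsetzen von t = pi/2, finden wir a = 0.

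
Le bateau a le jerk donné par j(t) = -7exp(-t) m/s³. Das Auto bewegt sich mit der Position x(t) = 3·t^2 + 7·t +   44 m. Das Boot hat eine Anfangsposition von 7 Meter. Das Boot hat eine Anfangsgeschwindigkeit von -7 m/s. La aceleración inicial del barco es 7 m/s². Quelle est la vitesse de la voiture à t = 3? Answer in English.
We must differentiate our position equation x(t) = 3·t^2 + 7·t + 44 1 time. Taking d/dt of x(t), we find v(t) = 6·t + 7. Using v(t) = 6·t + 7 and substituting t = 3, we find v = 25.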